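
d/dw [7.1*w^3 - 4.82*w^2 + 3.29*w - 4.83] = 21.3*w^2 - 9.64*w + 3.29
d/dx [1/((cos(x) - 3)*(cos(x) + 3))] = sin(2*x)/((cos(x) - 3)^2*(cos(x) + 3)^2)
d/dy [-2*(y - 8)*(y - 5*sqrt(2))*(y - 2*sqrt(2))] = -6*y^2 + 32*y + 28*sqrt(2)*y - 112*sqrt(2) - 40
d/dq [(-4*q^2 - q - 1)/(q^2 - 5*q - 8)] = 3*(7*q^2 + 22*q + 1)/(q^4 - 10*q^3 + 9*q^2 + 80*q + 64)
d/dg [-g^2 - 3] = -2*g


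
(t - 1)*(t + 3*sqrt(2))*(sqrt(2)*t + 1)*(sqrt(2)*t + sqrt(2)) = 2*t^4 + 7*sqrt(2)*t^3 + 4*t^2 - 7*sqrt(2)*t - 6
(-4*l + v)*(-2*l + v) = 8*l^2 - 6*l*v + v^2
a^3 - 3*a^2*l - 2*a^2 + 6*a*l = a*(a - 2)*(a - 3*l)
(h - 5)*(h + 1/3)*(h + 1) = h^3 - 11*h^2/3 - 19*h/3 - 5/3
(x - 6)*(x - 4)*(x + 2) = x^3 - 8*x^2 + 4*x + 48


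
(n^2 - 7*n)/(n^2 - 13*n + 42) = n/(n - 6)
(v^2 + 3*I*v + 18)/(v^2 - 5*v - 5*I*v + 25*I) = (v^2 + 3*I*v + 18)/(v^2 - 5*v - 5*I*v + 25*I)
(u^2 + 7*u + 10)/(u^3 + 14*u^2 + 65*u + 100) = (u + 2)/(u^2 + 9*u + 20)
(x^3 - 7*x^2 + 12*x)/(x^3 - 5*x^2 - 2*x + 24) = x/(x + 2)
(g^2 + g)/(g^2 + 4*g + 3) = g/(g + 3)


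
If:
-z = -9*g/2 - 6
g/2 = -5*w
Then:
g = 2*z/9 - 4/3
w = 2/15 - z/45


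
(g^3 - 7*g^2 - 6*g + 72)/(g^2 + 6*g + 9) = (g^2 - 10*g + 24)/(g + 3)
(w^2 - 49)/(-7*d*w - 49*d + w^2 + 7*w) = (w - 7)/(-7*d + w)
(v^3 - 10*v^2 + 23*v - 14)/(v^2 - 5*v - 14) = (v^2 - 3*v + 2)/(v + 2)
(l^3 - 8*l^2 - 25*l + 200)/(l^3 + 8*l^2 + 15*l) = (l^2 - 13*l + 40)/(l*(l + 3))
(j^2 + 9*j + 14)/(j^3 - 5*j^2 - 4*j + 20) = (j + 7)/(j^2 - 7*j + 10)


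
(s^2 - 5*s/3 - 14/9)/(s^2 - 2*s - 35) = (-9*s^2 + 15*s + 14)/(9*(-s^2 + 2*s + 35))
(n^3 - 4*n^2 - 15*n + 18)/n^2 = n - 4 - 15/n + 18/n^2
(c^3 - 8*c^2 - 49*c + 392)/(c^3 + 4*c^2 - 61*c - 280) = (c - 7)/(c + 5)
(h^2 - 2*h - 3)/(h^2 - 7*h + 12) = (h + 1)/(h - 4)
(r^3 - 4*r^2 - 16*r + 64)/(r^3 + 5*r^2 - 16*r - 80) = (r - 4)/(r + 5)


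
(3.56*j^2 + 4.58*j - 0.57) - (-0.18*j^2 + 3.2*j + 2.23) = 3.74*j^2 + 1.38*j - 2.8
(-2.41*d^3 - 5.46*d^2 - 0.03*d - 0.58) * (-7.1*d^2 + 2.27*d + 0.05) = 17.111*d^5 + 33.2953*d^4 - 12.3017*d^3 + 3.7769*d^2 - 1.3181*d - 0.029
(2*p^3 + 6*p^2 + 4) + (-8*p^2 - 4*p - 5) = 2*p^3 - 2*p^2 - 4*p - 1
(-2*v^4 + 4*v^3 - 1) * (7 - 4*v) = 8*v^5 - 30*v^4 + 28*v^3 + 4*v - 7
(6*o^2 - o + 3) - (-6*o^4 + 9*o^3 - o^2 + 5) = 6*o^4 - 9*o^3 + 7*o^2 - o - 2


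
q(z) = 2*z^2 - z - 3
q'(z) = 4*z - 1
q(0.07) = -3.06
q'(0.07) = -0.72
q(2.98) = 11.78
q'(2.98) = 10.92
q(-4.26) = 37.56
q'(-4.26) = -18.04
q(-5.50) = 63.00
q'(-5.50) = -23.00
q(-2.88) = 16.47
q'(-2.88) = -12.52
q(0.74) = -2.64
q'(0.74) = 1.96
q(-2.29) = 9.78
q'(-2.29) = -10.16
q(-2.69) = 14.16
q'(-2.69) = -11.76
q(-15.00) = 462.00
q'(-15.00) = -61.00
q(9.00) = 150.00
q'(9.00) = 35.00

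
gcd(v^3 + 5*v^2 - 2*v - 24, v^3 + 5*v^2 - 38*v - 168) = v + 4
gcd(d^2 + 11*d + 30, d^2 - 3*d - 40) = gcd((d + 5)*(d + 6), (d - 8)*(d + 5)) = d + 5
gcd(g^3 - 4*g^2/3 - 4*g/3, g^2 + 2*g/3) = g^2 + 2*g/3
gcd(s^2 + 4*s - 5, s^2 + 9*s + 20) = s + 5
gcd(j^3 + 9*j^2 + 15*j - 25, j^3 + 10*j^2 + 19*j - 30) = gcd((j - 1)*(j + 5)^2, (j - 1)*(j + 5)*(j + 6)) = j^2 + 4*j - 5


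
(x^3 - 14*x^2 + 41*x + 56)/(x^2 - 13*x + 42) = (x^2 - 7*x - 8)/(x - 6)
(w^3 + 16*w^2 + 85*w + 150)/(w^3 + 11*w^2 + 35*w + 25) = (w + 6)/(w + 1)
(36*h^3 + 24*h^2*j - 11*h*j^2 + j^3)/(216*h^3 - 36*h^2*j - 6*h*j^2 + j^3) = (h + j)/(6*h + j)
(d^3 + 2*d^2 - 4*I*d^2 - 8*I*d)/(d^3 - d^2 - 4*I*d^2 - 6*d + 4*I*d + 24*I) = d/(d - 3)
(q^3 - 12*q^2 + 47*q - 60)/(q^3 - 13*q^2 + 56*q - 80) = (q - 3)/(q - 4)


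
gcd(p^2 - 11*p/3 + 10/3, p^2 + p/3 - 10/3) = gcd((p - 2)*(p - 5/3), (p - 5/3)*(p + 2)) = p - 5/3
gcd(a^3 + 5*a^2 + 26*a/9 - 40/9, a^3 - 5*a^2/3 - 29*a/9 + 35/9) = a + 5/3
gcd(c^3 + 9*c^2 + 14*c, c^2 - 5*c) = c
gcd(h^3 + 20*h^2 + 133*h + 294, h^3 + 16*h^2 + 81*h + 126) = h^2 + 13*h + 42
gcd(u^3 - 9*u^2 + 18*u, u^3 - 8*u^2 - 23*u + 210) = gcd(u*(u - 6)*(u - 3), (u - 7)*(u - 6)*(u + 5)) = u - 6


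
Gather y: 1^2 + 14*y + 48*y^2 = 48*y^2 + 14*y + 1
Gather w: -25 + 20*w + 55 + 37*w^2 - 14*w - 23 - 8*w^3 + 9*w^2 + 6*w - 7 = -8*w^3 + 46*w^2 + 12*w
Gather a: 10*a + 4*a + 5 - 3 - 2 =14*a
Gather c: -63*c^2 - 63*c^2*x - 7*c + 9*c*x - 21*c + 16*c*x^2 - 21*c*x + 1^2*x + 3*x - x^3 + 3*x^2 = c^2*(-63*x - 63) + c*(16*x^2 - 12*x - 28) - x^3 + 3*x^2 + 4*x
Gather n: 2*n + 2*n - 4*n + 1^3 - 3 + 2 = 0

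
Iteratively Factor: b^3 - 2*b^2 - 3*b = (b - 3)*(b^2 + b) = (b - 3)*(b + 1)*(b)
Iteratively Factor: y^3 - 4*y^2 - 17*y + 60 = (y - 3)*(y^2 - y - 20) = (y - 3)*(y + 4)*(y - 5)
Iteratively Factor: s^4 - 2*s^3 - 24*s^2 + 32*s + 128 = (s - 4)*(s^3 + 2*s^2 - 16*s - 32) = (s - 4)^2*(s^2 + 6*s + 8) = (s - 4)^2*(s + 4)*(s + 2)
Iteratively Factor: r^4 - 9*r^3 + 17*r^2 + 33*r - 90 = (r + 2)*(r^3 - 11*r^2 + 39*r - 45) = (r - 3)*(r + 2)*(r^2 - 8*r + 15) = (r - 3)^2*(r + 2)*(r - 5)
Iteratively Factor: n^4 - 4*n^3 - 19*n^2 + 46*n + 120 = (n - 4)*(n^3 - 19*n - 30) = (n - 5)*(n - 4)*(n^2 + 5*n + 6) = (n - 5)*(n - 4)*(n + 3)*(n + 2)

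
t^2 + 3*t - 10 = (t - 2)*(t + 5)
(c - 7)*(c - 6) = c^2 - 13*c + 42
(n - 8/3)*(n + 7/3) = n^2 - n/3 - 56/9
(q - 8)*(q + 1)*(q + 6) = q^3 - q^2 - 50*q - 48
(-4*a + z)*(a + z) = -4*a^2 - 3*a*z + z^2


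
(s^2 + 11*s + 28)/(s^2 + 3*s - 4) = (s + 7)/(s - 1)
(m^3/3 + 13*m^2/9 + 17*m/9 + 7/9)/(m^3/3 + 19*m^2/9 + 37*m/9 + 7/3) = (m + 1)/(m + 3)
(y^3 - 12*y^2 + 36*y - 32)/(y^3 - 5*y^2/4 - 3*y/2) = 4*(y^2 - 10*y + 16)/(y*(4*y + 3))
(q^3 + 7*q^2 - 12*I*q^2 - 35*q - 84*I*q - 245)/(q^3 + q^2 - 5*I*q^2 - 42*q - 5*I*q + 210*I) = (q - 7*I)/(q - 6)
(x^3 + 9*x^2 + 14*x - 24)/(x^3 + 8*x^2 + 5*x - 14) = (x^2 + 10*x + 24)/(x^2 + 9*x + 14)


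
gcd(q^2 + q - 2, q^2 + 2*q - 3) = q - 1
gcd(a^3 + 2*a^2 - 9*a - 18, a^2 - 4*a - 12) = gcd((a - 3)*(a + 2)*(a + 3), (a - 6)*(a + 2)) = a + 2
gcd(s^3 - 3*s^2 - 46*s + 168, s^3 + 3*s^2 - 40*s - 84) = s^2 + s - 42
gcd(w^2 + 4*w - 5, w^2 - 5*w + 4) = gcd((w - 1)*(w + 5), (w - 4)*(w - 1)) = w - 1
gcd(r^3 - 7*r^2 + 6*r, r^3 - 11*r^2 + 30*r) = r^2 - 6*r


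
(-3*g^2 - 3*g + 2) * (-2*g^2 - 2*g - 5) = 6*g^4 + 12*g^3 + 17*g^2 + 11*g - 10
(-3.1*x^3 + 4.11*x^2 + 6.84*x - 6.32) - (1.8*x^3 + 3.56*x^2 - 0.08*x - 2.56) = -4.9*x^3 + 0.55*x^2 + 6.92*x - 3.76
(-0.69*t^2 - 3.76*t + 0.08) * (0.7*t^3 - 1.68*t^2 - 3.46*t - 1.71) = -0.483*t^5 - 1.4728*t^4 + 8.7602*t^3 + 14.0551*t^2 + 6.1528*t - 0.1368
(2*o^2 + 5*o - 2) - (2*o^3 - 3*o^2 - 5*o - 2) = -2*o^3 + 5*o^2 + 10*o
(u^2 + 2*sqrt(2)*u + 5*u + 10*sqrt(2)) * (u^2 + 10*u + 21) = u^4 + 2*sqrt(2)*u^3 + 15*u^3 + 30*sqrt(2)*u^2 + 71*u^2 + 105*u + 142*sqrt(2)*u + 210*sqrt(2)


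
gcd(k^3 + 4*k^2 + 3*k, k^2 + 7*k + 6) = k + 1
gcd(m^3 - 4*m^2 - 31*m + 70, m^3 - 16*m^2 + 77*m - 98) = m^2 - 9*m + 14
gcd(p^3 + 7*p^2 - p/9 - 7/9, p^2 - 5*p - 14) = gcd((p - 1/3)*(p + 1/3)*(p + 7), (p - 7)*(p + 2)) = 1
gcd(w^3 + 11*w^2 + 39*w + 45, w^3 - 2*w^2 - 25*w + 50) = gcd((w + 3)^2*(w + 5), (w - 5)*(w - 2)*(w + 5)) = w + 5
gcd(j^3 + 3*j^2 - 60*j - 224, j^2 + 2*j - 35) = j + 7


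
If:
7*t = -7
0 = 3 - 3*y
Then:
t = -1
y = 1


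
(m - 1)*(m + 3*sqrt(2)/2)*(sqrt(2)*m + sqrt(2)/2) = sqrt(2)*m^3 - sqrt(2)*m^2/2 + 3*m^2 - 3*m/2 - sqrt(2)*m/2 - 3/2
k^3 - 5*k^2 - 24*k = k*(k - 8)*(k + 3)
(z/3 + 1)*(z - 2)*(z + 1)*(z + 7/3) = z^4/3 + 13*z^3/9 - z^2/9 - 53*z/9 - 14/3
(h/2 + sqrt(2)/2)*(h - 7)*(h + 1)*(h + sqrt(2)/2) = h^4/2 - 3*h^3 + 3*sqrt(2)*h^3/4 - 9*sqrt(2)*h^2/2 - 3*h^2 - 21*sqrt(2)*h/4 - 3*h - 7/2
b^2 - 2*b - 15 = (b - 5)*(b + 3)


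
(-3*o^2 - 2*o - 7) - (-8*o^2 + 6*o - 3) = 5*o^2 - 8*o - 4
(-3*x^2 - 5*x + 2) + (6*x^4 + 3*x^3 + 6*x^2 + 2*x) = 6*x^4 + 3*x^3 + 3*x^2 - 3*x + 2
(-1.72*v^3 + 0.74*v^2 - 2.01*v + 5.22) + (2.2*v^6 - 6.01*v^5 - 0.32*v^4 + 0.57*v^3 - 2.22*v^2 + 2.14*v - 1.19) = 2.2*v^6 - 6.01*v^5 - 0.32*v^4 - 1.15*v^3 - 1.48*v^2 + 0.13*v + 4.03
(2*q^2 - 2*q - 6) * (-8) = -16*q^2 + 16*q + 48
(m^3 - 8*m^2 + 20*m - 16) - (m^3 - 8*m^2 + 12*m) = 8*m - 16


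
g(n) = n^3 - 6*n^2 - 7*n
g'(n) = 3*n^2 - 12*n - 7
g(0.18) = -1.45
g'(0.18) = -9.06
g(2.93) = -46.87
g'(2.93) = -16.41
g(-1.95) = -16.58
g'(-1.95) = 27.81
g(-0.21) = 1.20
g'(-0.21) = -4.35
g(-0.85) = 1.00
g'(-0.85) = 5.37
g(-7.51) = -709.40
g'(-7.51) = 252.32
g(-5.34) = -285.99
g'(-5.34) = 142.63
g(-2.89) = -54.02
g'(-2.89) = 52.74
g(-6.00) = -390.00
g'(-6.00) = 173.00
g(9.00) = 180.00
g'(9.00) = 128.00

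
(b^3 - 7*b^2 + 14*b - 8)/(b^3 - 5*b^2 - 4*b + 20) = (b^2 - 5*b + 4)/(b^2 - 3*b - 10)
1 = 1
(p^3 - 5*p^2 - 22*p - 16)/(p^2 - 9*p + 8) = (p^2 + 3*p + 2)/(p - 1)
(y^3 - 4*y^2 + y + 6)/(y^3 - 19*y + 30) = (y + 1)/(y + 5)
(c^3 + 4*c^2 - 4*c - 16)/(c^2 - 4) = c + 4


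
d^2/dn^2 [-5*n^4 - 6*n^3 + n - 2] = 12*n*(-5*n - 3)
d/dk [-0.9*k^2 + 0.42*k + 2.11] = 0.42 - 1.8*k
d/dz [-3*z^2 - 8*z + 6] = -6*z - 8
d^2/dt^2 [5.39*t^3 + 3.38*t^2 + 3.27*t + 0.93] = 32.34*t + 6.76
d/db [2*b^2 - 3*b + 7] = 4*b - 3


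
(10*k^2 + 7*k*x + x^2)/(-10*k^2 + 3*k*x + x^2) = (2*k + x)/(-2*k + x)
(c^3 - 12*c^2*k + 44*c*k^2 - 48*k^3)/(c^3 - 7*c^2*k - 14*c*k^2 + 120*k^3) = (c^2 - 6*c*k + 8*k^2)/(c^2 - c*k - 20*k^2)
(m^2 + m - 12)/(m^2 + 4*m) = (m - 3)/m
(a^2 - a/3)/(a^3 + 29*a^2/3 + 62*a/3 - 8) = a/(a^2 + 10*a + 24)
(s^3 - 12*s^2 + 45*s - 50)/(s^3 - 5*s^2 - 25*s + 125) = (s - 2)/(s + 5)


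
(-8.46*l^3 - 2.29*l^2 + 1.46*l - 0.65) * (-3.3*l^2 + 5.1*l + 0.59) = 27.918*l^5 - 35.589*l^4 - 21.4884*l^3 + 8.2399*l^2 - 2.4536*l - 0.3835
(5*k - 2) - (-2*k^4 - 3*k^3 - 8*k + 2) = 2*k^4 + 3*k^3 + 13*k - 4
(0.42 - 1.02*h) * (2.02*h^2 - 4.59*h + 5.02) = -2.0604*h^3 + 5.5302*h^2 - 7.0482*h + 2.1084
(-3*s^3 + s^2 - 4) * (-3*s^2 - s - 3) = 9*s^5 + 8*s^3 + 9*s^2 + 4*s + 12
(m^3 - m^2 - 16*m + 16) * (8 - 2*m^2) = -2*m^5 + 2*m^4 + 40*m^3 - 40*m^2 - 128*m + 128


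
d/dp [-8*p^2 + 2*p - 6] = 2 - 16*p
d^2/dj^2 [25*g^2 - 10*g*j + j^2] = 2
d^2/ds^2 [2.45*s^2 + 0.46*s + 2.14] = 4.90000000000000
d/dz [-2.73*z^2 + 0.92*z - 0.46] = 0.92 - 5.46*z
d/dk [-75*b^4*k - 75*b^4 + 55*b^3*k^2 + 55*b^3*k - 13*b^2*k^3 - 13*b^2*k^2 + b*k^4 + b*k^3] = b*(-75*b^3 + 110*b^2*k + 55*b^2 - 39*b*k^2 - 26*b*k + 4*k^3 + 3*k^2)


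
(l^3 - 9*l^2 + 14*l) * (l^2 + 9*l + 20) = l^5 - 47*l^3 - 54*l^2 + 280*l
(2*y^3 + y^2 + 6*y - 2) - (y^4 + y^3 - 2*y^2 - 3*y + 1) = -y^4 + y^3 + 3*y^2 + 9*y - 3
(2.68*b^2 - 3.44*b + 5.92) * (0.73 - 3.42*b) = -9.1656*b^3 + 13.7212*b^2 - 22.7576*b + 4.3216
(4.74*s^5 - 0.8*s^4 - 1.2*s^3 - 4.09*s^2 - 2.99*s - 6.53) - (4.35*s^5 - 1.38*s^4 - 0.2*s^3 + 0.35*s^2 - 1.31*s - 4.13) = 0.390000000000001*s^5 + 0.58*s^4 - 1.0*s^3 - 4.44*s^2 - 1.68*s - 2.4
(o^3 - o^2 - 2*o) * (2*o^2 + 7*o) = 2*o^5 + 5*o^4 - 11*o^3 - 14*o^2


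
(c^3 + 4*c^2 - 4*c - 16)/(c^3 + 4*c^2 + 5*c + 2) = (c^2 + 2*c - 8)/(c^2 + 2*c + 1)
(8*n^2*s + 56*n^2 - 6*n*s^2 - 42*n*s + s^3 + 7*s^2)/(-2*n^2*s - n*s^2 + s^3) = (-4*n*s - 28*n + s^2 + 7*s)/(s*(n + s))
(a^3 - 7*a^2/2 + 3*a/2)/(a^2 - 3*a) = a - 1/2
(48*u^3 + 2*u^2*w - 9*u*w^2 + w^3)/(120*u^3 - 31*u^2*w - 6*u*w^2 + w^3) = (2*u + w)/(5*u + w)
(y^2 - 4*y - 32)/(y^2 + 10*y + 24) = (y - 8)/(y + 6)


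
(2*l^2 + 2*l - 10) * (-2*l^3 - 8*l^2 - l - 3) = -4*l^5 - 20*l^4 + 2*l^3 + 72*l^2 + 4*l + 30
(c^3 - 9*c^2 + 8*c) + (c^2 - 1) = c^3 - 8*c^2 + 8*c - 1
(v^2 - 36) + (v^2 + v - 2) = 2*v^2 + v - 38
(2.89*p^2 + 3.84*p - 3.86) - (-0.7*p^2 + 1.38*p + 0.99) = 3.59*p^2 + 2.46*p - 4.85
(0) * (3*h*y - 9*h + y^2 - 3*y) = 0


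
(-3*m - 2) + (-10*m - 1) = -13*m - 3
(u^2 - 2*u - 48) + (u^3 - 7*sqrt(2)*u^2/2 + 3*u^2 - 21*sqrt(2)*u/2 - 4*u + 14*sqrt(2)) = u^3 - 7*sqrt(2)*u^2/2 + 4*u^2 - 21*sqrt(2)*u/2 - 6*u - 48 + 14*sqrt(2)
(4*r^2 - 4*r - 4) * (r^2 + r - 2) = 4*r^4 - 16*r^2 + 4*r + 8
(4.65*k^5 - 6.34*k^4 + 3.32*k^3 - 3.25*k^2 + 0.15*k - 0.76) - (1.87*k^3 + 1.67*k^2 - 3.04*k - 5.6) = 4.65*k^5 - 6.34*k^4 + 1.45*k^3 - 4.92*k^2 + 3.19*k + 4.84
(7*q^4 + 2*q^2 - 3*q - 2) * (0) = 0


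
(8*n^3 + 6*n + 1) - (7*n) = 8*n^3 - n + 1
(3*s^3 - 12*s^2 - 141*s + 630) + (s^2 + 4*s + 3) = 3*s^3 - 11*s^2 - 137*s + 633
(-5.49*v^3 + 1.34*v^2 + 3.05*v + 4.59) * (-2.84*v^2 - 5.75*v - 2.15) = 15.5916*v^5 + 27.7619*v^4 - 4.5635*v^3 - 33.4541*v^2 - 32.95*v - 9.8685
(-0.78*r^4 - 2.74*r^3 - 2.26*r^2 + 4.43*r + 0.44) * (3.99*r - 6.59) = -3.1122*r^5 - 5.7924*r^4 + 9.0392*r^3 + 32.5691*r^2 - 27.4381*r - 2.8996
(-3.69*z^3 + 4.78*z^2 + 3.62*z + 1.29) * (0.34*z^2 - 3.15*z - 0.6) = -1.2546*z^5 + 13.2487*z^4 - 11.6122*z^3 - 13.8324*z^2 - 6.2355*z - 0.774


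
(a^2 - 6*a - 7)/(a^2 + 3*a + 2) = (a - 7)/(a + 2)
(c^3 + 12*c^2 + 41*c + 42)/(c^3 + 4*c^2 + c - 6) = (c + 7)/(c - 1)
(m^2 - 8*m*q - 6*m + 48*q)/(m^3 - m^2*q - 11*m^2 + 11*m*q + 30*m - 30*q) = (-m + 8*q)/(-m^2 + m*q + 5*m - 5*q)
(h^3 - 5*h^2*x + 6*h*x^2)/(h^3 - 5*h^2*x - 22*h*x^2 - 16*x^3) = h*(-h^2 + 5*h*x - 6*x^2)/(-h^3 + 5*h^2*x + 22*h*x^2 + 16*x^3)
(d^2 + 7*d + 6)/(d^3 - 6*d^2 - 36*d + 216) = (d + 1)/(d^2 - 12*d + 36)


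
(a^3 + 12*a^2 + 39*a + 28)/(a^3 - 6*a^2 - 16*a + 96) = (a^2 + 8*a + 7)/(a^2 - 10*a + 24)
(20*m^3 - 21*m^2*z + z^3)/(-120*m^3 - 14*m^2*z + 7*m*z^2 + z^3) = (-m + z)/(6*m + z)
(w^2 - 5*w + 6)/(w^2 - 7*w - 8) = (-w^2 + 5*w - 6)/(-w^2 + 7*w + 8)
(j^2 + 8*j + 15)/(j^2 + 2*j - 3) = (j + 5)/(j - 1)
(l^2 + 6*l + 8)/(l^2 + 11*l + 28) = (l + 2)/(l + 7)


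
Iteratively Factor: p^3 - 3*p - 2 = (p + 1)*(p^2 - p - 2) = (p - 2)*(p + 1)*(p + 1)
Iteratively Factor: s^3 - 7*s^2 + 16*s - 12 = (s - 2)*(s^2 - 5*s + 6) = (s - 2)^2*(s - 3)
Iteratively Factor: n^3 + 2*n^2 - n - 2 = (n + 2)*(n^2 - 1) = (n - 1)*(n + 2)*(n + 1)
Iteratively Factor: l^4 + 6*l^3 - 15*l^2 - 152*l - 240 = (l + 4)*(l^3 + 2*l^2 - 23*l - 60) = (l + 3)*(l + 4)*(l^2 - l - 20) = (l + 3)*(l + 4)^2*(l - 5)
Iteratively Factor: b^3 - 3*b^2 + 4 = (b + 1)*(b^2 - 4*b + 4) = (b - 2)*(b + 1)*(b - 2)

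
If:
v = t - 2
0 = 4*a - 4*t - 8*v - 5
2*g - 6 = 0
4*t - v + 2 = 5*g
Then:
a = 33/4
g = 3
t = 11/3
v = 5/3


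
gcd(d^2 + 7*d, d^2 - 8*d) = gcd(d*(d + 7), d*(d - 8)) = d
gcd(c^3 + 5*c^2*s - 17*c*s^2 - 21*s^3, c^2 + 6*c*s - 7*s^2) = c + 7*s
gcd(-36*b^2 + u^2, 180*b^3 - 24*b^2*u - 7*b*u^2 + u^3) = -6*b + u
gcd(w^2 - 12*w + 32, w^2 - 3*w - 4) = w - 4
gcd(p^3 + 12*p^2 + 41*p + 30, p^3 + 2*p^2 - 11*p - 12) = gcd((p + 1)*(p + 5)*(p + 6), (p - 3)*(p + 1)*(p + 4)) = p + 1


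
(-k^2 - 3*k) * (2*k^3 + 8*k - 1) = -2*k^5 - 6*k^4 - 8*k^3 - 23*k^2 + 3*k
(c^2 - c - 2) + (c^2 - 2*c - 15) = 2*c^2 - 3*c - 17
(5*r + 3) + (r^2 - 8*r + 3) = r^2 - 3*r + 6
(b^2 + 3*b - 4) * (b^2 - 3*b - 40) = b^4 - 53*b^2 - 108*b + 160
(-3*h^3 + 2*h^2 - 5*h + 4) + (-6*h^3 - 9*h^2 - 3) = -9*h^3 - 7*h^2 - 5*h + 1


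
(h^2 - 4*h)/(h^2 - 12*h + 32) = h/(h - 8)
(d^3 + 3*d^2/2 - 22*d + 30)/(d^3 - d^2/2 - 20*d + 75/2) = (d^2 + 4*d - 12)/(d^2 + 2*d - 15)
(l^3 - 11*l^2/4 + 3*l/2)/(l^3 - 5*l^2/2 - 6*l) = (-4*l^2 + 11*l - 6)/(2*(-2*l^2 + 5*l + 12))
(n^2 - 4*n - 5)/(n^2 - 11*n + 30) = (n + 1)/(n - 6)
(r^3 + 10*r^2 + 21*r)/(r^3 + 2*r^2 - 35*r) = (r + 3)/(r - 5)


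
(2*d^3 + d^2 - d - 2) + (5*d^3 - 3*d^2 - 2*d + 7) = 7*d^3 - 2*d^2 - 3*d + 5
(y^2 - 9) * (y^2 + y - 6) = y^4 + y^3 - 15*y^2 - 9*y + 54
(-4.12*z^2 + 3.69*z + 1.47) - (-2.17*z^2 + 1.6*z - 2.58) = -1.95*z^2 + 2.09*z + 4.05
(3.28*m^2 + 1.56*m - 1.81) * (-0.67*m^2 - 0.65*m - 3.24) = -2.1976*m^4 - 3.1772*m^3 - 10.4285*m^2 - 3.8779*m + 5.8644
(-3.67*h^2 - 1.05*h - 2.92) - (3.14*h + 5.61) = -3.67*h^2 - 4.19*h - 8.53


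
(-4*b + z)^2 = 16*b^2 - 8*b*z + z^2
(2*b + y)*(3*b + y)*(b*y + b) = 6*b^3*y + 6*b^3 + 5*b^2*y^2 + 5*b^2*y + b*y^3 + b*y^2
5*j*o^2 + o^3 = o^2*(5*j + o)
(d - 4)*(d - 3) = d^2 - 7*d + 12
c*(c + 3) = c^2 + 3*c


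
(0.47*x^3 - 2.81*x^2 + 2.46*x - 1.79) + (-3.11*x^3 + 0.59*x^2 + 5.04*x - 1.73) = -2.64*x^3 - 2.22*x^2 + 7.5*x - 3.52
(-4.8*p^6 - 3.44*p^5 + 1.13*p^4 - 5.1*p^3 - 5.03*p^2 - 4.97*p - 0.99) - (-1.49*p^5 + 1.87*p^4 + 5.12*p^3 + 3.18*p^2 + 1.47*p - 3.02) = -4.8*p^6 - 1.95*p^5 - 0.74*p^4 - 10.22*p^3 - 8.21*p^2 - 6.44*p + 2.03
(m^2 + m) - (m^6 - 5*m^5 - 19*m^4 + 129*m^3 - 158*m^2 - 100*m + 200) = -m^6 + 5*m^5 + 19*m^4 - 129*m^3 + 159*m^2 + 101*m - 200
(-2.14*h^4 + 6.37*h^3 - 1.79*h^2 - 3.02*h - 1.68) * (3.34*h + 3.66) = -7.1476*h^5 + 13.4434*h^4 + 17.3356*h^3 - 16.6382*h^2 - 16.6644*h - 6.1488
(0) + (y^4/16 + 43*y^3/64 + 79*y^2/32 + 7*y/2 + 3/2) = y^4/16 + 43*y^3/64 + 79*y^2/32 + 7*y/2 + 3/2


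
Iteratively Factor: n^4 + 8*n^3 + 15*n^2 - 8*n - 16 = (n + 4)*(n^3 + 4*n^2 - n - 4) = (n - 1)*(n + 4)*(n^2 + 5*n + 4) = (n - 1)*(n + 1)*(n + 4)*(n + 4)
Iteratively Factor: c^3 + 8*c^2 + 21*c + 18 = (c + 3)*(c^2 + 5*c + 6) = (c + 3)^2*(c + 2)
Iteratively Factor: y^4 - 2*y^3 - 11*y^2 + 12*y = (y - 4)*(y^3 + 2*y^2 - 3*y) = (y - 4)*(y + 3)*(y^2 - y) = y*(y - 4)*(y + 3)*(y - 1)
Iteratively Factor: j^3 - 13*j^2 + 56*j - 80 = (j - 5)*(j^2 - 8*j + 16) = (j - 5)*(j - 4)*(j - 4)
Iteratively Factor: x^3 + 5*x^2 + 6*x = (x)*(x^2 + 5*x + 6) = x*(x + 3)*(x + 2)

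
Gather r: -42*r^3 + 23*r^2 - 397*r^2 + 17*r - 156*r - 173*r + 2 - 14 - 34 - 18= -42*r^3 - 374*r^2 - 312*r - 64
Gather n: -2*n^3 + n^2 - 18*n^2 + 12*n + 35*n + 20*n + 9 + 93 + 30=-2*n^3 - 17*n^2 + 67*n + 132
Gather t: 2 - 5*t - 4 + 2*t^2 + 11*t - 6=2*t^2 + 6*t - 8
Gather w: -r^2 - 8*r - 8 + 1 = -r^2 - 8*r - 7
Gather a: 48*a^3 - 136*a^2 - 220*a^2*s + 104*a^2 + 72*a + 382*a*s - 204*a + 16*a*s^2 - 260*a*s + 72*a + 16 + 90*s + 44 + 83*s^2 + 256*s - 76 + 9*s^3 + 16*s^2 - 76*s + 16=48*a^3 + a^2*(-220*s - 32) + a*(16*s^2 + 122*s - 60) + 9*s^3 + 99*s^2 + 270*s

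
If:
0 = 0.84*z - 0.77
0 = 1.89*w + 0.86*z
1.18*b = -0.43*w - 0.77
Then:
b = -0.50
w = -0.42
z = 0.92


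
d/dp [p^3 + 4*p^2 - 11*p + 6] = 3*p^2 + 8*p - 11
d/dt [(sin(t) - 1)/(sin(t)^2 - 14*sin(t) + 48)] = (2*sin(t) + cos(t)^2 + 33)*cos(t)/(sin(t)^2 - 14*sin(t) + 48)^2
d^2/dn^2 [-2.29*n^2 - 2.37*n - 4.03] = -4.58000000000000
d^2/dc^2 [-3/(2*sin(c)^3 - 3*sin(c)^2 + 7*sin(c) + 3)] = 3*(36*sin(c)^6 - 66*sin(c)^5 + 16*sin(c)^4 - 21*sin(c)^3 - 53*sin(c)^2 + 141*sin(c) - 116)/(2*sin(c)^3 - 3*sin(c)^2 + 7*sin(c) + 3)^3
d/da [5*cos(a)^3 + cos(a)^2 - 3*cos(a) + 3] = (-15*cos(a)^2 - 2*cos(a) + 3)*sin(a)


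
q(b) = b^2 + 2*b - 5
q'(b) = 2*b + 2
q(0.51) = -3.72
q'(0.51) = 3.02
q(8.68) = 87.70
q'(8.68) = 19.36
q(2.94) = 9.52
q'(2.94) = 7.88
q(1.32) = -0.62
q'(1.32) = 4.64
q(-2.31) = -4.28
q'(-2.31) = -2.62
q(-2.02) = -4.96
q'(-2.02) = -2.04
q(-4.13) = 3.80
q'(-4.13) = -6.26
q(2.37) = 5.36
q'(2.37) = 6.74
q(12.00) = 163.00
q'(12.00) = 26.00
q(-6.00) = 19.00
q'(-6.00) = -10.00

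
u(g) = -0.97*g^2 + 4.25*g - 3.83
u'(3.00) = -1.57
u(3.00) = 0.19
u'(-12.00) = 27.53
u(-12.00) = -194.51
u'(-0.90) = 6.00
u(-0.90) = -8.44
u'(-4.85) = 13.66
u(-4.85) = -47.26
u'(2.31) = -0.23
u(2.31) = 0.81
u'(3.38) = -2.31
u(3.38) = -0.55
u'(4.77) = -5.00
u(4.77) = -5.63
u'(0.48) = 3.32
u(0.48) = -2.01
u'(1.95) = 0.47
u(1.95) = 0.77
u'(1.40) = 1.53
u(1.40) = 0.22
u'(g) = 4.25 - 1.94*g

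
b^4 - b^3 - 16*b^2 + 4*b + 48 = (b - 4)*(b - 2)*(b + 2)*(b + 3)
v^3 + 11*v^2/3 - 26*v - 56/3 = (v - 4)*(v + 2/3)*(v + 7)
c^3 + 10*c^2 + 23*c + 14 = (c + 1)*(c + 2)*(c + 7)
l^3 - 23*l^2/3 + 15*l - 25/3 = (l - 5)*(l - 5/3)*(l - 1)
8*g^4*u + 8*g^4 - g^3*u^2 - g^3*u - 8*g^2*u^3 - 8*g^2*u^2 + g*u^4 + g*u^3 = (-8*g + u)*(-g + u)*(g + u)*(g*u + g)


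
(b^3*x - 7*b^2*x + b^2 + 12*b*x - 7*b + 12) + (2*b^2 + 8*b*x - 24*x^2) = b^3*x - 7*b^2*x + 3*b^2 + 20*b*x - 7*b - 24*x^2 + 12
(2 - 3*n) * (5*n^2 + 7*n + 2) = -15*n^3 - 11*n^2 + 8*n + 4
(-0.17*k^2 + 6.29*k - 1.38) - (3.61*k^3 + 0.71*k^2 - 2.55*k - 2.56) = -3.61*k^3 - 0.88*k^2 + 8.84*k + 1.18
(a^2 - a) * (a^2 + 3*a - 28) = a^4 + 2*a^3 - 31*a^2 + 28*a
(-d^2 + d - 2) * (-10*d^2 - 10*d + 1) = 10*d^4 + 9*d^2 + 21*d - 2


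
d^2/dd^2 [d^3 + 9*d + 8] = 6*d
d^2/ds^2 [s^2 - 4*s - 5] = 2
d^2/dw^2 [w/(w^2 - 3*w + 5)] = 2*(w*(2*w - 3)^2 + 3*(1 - w)*(w^2 - 3*w + 5))/(w^2 - 3*w + 5)^3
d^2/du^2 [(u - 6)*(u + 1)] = 2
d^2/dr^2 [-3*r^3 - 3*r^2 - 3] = -18*r - 6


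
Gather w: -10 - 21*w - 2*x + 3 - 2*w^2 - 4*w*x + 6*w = -2*w^2 + w*(-4*x - 15) - 2*x - 7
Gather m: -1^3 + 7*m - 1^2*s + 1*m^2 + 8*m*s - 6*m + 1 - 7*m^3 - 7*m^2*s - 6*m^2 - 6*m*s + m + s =-7*m^3 + m^2*(-7*s - 5) + m*(2*s + 2)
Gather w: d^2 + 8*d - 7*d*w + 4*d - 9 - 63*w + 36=d^2 + 12*d + w*(-7*d - 63) + 27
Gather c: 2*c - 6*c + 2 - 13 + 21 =10 - 4*c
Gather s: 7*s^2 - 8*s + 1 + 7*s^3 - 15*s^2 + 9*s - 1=7*s^3 - 8*s^2 + s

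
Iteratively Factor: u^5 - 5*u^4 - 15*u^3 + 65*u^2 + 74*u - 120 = (u + 2)*(u^4 - 7*u^3 - u^2 + 67*u - 60) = (u - 4)*(u + 2)*(u^3 - 3*u^2 - 13*u + 15) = (u - 5)*(u - 4)*(u + 2)*(u^2 + 2*u - 3) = (u - 5)*(u - 4)*(u - 1)*(u + 2)*(u + 3)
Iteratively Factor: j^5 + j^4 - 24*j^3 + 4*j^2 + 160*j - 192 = (j + 4)*(j^4 - 3*j^3 - 12*j^2 + 52*j - 48) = (j - 2)*(j + 4)*(j^3 - j^2 - 14*j + 24) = (j - 2)*(j + 4)^2*(j^2 - 5*j + 6) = (j - 3)*(j - 2)*(j + 4)^2*(j - 2)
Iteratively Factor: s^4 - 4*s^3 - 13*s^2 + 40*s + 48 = (s + 1)*(s^3 - 5*s^2 - 8*s + 48) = (s - 4)*(s + 1)*(s^2 - s - 12) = (s - 4)*(s + 1)*(s + 3)*(s - 4)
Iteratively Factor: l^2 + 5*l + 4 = (l + 4)*(l + 1)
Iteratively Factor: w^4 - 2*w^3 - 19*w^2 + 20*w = (w)*(w^3 - 2*w^2 - 19*w + 20) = w*(w - 1)*(w^2 - w - 20) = w*(w - 1)*(w + 4)*(w - 5)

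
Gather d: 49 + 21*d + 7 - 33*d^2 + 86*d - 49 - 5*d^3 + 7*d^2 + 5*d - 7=-5*d^3 - 26*d^2 + 112*d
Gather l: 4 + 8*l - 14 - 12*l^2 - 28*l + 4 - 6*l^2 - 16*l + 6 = -18*l^2 - 36*l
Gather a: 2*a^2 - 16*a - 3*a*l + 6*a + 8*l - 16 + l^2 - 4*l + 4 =2*a^2 + a*(-3*l - 10) + l^2 + 4*l - 12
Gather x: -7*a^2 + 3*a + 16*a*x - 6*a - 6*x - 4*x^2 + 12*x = -7*a^2 - 3*a - 4*x^2 + x*(16*a + 6)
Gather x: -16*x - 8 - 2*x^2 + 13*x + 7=-2*x^2 - 3*x - 1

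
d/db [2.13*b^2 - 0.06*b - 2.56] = 4.26*b - 0.06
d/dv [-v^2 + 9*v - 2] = 9 - 2*v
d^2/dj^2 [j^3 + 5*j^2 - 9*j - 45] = 6*j + 10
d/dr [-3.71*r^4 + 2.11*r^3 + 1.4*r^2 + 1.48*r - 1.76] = -14.84*r^3 + 6.33*r^2 + 2.8*r + 1.48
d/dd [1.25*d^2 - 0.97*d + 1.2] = 2.5*d - 0.97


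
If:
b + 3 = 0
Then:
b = -3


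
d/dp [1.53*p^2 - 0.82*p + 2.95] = 3.06*p - 0.82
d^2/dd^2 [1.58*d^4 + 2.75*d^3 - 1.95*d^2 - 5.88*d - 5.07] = 18.96*d^2 + 16.5*d - 3.9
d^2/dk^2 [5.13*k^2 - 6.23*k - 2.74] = 10.2600000000000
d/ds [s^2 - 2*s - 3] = 2*s - 2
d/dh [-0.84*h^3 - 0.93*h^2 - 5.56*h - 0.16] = -2.52*h^2 - 1.86*h - 5.56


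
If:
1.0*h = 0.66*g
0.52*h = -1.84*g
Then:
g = 0.00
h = 0.00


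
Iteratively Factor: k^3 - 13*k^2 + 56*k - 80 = (k - 4)*(k^2 - 9*k + 20) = (k - 4)^2*(k - 5)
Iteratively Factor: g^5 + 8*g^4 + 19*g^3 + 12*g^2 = (g + 1)*(g^4 + 7*g^3 + 12*g^2) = g*(g + 1)*(g^3 + 7*g^2 + 12*g) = g*(g + 1)*(g + 4)*(g^2 + 3*g) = g^2*(g + 1)*(g + 4)*(g + 3)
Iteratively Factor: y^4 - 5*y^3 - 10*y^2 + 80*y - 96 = (y + 4)*(y^3 - 9*y^2 + 26*y - 24) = (y - 2)*(y + 4)*(y^2 - 7*y + 12) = (y - 3)*(y - 2)*(y + 4)*(y - 4)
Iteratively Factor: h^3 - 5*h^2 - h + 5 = (h - 1)*(h^2 - 4*h - 5) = (h - 1)*(h + 1)*(h - 5)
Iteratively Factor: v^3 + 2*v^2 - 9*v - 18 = (v + 3)*(v^2 - v - 6) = (v - 3)*(v + 3)*(v + 2)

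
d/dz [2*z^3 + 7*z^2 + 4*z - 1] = 6*z^2 + 14*z + 4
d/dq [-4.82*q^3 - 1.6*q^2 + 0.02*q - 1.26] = -14.46*q^2 - 3.2*q + 0.02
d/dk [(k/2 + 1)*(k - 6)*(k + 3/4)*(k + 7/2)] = 2*k^3 + 3*k^2/8 - 211*k/8 - 123/4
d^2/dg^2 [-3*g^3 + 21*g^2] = 42 - 18*g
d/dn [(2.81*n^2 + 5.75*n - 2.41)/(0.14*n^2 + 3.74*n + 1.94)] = (9.7044*n^2 + 11.5776*n + 20.1684)/(0.0196*n^4 + 1.0472*n^3 + 14.5308*n^2 + 14.5112*n + 3.7636)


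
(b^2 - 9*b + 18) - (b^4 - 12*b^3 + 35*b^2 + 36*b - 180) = -b^4 + 12*b^3 - 34*b^2 - 45*b + 198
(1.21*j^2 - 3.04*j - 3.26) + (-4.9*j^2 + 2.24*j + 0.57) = -3.69*j^2 - 0.8*j - 2.69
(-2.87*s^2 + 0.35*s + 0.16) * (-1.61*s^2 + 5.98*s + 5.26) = 4.6207*s^4 - 17.7261*s^3 - 13.2608*s^2 + 2.7978*s + 0.8416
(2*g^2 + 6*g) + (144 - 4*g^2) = -2*g^2 + 6*g + 144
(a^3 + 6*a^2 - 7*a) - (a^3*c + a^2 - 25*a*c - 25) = -a^3*c + a^3 + 5*a^2 + 25*a*c - 7*a + 25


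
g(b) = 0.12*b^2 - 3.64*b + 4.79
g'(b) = 0.24*b - 3.64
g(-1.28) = 9.65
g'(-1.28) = -3.95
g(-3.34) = 18.29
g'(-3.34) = -4.44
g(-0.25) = 5.71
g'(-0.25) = -3.70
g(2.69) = -4.13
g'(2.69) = -2.99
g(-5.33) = 27.60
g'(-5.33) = -4.92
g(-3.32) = 18.20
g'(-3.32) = -4.44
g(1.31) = 0.23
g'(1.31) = -3.33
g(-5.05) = 26.23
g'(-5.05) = -4.85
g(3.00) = -5.05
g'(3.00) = -2.92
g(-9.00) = 47.27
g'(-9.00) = -5.80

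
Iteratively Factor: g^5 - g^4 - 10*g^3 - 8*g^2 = (g + 2)*(g^4 - 3*g^3 - 4*g^2) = (g - 4)*(g + 2)*(g^3 + g^2) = g*(g - 4)*(g + 2)*(g^2 + g) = g^2*(g - 4)*(g + 2)*(g + 1)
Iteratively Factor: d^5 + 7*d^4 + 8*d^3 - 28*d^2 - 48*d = (d)*(d^4 + 7*d^3 + 8*d^2 - 28*d - 48) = d*(d + 4)*(d^3 + 3*d^2 - 4*d - 12) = d*(d + 3)*(d + 4)*(d^2 - 4) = d*(d + 2)*(d + 3)*(d + 4)*(d - 2)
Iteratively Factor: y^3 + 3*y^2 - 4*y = (y - 1)*(y^2 + 4*y) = (y - 1)*(y + 4)*(y)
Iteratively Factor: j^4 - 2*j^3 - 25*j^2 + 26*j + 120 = (j - 3)*(j^3 + j^2 - 22*j - 40) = (j - 5)*(j - 3)*(j^2 + 6*j + 8) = (j - 5)*(j - 3)*(j + 4)*(j + 2)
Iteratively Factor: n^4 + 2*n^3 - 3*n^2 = (n + 3)*(n^3 - n^2) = n*(n + 3)*(n^2 - n) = n^2*(n + 3)*(n - 1)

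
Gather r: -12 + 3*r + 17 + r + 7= 4*r + 12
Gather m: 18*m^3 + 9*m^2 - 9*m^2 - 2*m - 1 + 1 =18*m^3 - 2*m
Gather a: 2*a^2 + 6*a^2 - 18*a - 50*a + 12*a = 8*a^2 - 56*a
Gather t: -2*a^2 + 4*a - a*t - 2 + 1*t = -2*a^2 + 4*a + t*(1 - a) - 2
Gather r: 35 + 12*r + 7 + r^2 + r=r^2 + 13*r + 42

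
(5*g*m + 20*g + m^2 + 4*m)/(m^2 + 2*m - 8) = (5*g + m)/(m - 2)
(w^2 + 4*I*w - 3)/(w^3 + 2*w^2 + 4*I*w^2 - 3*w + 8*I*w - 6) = 1/(w + 2)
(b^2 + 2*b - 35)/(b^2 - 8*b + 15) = (b + 7)/(b - 3)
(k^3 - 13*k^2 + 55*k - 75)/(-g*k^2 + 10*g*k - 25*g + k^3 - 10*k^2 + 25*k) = (3 - k)/(g - k)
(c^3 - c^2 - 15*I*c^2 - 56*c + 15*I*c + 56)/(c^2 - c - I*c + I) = (c^2 - 15*I*c - 56)/(c - I)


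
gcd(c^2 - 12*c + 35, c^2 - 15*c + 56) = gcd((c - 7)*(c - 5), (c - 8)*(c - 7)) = c - 7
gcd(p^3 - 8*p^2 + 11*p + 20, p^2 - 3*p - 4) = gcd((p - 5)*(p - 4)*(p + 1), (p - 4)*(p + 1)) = p^2 - 3*p - 4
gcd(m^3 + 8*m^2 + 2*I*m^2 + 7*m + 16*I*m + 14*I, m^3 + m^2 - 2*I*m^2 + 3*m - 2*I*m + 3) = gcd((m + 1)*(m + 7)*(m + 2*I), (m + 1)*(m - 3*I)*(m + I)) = m + 1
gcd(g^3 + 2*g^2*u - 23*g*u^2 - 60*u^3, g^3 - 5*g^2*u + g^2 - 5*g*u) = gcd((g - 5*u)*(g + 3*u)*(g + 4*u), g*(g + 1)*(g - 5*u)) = -g + 5*u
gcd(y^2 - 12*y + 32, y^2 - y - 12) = y - 4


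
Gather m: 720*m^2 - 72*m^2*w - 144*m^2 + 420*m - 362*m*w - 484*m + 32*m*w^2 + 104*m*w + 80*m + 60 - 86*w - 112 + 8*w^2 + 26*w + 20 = m^2*(576 - 72*w) + m*(32*w^2 - 258*w + 16) + 8*w^2 - 60*w - 32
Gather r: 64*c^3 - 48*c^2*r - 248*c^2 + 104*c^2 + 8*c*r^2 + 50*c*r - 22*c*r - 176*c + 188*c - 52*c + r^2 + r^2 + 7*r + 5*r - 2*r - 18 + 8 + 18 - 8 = 64*c^3 - 144*c^2 - 40*c + r^2*(8*c + 2) + r*(-48*c^2 + 28*c + 10)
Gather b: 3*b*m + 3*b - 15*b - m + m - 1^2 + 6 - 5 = b*(3*m - 12)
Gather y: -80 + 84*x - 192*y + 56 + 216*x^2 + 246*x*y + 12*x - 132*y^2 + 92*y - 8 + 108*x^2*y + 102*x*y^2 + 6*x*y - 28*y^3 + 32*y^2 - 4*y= 216*x^2 + 96*x - 28*y^3 + y^2*(102*x - 100) + y*(108*x^2 + 252*x - 104) - 32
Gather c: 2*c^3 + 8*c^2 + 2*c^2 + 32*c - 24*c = 2*c^3 + 10*c^2 + 8*c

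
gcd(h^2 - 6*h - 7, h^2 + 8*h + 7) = h + 1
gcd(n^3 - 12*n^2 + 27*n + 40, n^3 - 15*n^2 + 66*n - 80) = n^2 - 13*n + 40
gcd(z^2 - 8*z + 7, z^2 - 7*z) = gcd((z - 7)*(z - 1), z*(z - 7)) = z - 7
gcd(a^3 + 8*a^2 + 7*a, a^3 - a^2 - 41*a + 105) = a + 7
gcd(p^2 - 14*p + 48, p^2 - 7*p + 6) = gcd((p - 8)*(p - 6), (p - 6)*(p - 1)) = p - 6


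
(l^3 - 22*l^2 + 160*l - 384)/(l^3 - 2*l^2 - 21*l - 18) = (l^2 - 16*l + 64)/(l^2 + 4*l + 3)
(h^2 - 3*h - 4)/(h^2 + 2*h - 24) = (h + 1)/(h + 6)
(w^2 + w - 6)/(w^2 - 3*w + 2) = (w + 3)/(w - 1)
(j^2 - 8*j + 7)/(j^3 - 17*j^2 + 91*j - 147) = (j - 1)/(j^2 - 10*j + 21)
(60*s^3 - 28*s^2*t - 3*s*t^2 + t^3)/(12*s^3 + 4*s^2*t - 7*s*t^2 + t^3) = (5*s + t)/(s + t)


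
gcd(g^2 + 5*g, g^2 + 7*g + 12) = 1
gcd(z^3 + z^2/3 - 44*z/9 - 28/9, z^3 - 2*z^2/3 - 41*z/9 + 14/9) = z^2 - z/3 - 14/3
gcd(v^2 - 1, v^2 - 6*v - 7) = v + 1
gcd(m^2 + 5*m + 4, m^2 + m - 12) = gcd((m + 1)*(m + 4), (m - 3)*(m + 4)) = m + 4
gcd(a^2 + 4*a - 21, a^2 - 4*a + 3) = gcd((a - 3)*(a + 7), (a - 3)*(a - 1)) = a - 3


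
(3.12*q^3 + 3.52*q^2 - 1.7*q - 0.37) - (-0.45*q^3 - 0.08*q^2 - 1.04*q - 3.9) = 3.57*q^3 + 3.6*q^2 - 0.66*q + 3.53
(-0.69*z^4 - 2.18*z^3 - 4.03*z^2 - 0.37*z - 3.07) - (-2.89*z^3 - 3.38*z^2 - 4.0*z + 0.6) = -0.69*z^4 + 0.71*z^3 - 0.65*z^2 + 3.63*z - 3.67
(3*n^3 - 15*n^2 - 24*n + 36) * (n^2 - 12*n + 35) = 3*n^5 - 51*n^4 + 261*n^3 - 201*n^2 - 1272*n + 1260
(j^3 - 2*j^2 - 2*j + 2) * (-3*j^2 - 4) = -3*j^5 + 6*j^4 + 2*j^3 + 2*j^2 + 8*j - 8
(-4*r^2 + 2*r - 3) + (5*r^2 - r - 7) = r^2 + r - 10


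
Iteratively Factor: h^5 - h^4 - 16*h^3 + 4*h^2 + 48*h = (h)*(h^4 - h^3 - 16*h^2 + 4*h + 48) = h*(h + 2)*(h^3 - 3*h^2 - 10*h + 24) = h*(h + 2)*(h + 3)*(h^2 - 6*h + 8) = h*(h - 2)*(h + 2)*(h + 3)*(h - 4)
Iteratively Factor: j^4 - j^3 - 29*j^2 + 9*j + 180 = (j - 5)*(j^3 + 4*j^2 - 9*j - 36) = (j - 5)*(j - 3)*(j^2 + 7*j + 12) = (j - 5)*(j - 3)*(j + 4)*(j + 3)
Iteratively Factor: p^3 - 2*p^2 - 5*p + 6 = (p + 2)*(p^2 - 4*p + 3) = (p - 3)*(p + 2)*(p - 1)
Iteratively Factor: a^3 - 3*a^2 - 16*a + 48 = (a - 4)*(a^2 + a - 12) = (a - 4)*(a - 3)*(a + 4)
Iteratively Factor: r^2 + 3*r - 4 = (r + 4)*(r - 1)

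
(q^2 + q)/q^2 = (q + 1)/q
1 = 1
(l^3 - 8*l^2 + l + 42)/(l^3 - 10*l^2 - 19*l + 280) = (l^2 - l - 6)/(l^2 - 3*l - 40)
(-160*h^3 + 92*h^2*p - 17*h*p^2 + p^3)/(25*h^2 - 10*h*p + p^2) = (32*h^2 - 12*h*p + p^2)/(-5*h + p)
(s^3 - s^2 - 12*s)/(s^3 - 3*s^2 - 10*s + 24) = s/(s - 2)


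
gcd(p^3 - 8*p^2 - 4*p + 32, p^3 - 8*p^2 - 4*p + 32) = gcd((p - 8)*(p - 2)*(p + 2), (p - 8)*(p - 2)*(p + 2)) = p^3 - 8*p^2 - 4*p + 32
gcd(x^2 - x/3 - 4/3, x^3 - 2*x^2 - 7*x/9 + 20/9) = x^2 - x/3 - 4/3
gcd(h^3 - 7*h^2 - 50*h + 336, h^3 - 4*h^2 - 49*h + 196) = h + 7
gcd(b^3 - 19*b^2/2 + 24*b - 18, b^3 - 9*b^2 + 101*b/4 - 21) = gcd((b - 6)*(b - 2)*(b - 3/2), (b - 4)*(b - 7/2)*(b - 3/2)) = b - 3/2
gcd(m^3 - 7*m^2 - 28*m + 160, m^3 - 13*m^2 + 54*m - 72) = m - 4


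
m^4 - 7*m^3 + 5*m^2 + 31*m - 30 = (m - 5)*(m - 3)*(m - 1)*(m + 2)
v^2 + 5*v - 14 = (v - 2)*(v + 7)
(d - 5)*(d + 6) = d^2 + d - 30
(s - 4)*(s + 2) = s^2 - 2*s - 8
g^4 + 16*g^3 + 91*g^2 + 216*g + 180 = (g + 2)*(g + 3)*(g + 5)*(g + 6)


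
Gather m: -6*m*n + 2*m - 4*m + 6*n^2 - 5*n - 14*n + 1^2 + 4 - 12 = m*(-6*n - 2) + 6*n^2 - 19*n - 7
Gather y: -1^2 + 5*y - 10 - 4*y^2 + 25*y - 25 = -4*y^2 + 30*y - 36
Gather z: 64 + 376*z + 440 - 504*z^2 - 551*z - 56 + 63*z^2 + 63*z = -441*z^2 - 112*z + 448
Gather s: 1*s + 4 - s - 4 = 0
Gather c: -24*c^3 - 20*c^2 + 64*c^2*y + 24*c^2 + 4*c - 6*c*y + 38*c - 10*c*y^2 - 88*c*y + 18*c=-24*c^3 + c^2*(64*y + 4) + c*(-10*y^2 - 94*y + 60)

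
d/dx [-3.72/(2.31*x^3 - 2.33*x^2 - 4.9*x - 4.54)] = (25.7796*x^2 - 17.3352*x - 18.228)/(-2.31*x^3 + 2.33*x^2 + 4.9*x + 4.54)^2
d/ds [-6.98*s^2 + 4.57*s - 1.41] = 4.57 - 13.96*s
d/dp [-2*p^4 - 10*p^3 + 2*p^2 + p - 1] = -8*p^3 - 30*p^2 + 4*p + 1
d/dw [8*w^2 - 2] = 16*w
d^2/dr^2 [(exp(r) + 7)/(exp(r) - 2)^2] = (exp(2*r) + 36*exp(r) + 32)*exp(r)/(exp(4*r) - 8*exp(3*r) + 24*exp(2*r) - 32*exp(r) + 16)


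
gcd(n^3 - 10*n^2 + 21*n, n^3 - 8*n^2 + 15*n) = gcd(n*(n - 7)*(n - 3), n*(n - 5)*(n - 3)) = n^2 - 3*n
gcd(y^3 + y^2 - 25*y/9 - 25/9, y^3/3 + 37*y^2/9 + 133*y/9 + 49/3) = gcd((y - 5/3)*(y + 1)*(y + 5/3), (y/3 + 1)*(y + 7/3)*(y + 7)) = 1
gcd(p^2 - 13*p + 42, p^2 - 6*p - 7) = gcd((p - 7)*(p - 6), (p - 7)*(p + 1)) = p - 7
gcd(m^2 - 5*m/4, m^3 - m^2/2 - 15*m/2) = m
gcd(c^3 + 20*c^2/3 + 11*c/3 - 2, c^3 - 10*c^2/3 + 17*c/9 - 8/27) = c - 1/3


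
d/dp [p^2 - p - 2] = 2*p - 1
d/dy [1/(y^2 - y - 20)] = (1 - 2*y)/(-y^2 + y + 20)^2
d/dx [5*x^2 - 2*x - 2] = 10*x - 2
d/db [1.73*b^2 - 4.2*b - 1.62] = 3.46*b - 4.2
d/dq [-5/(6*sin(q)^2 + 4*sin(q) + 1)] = 20*(3*sin(q) + 1)*cos(q)/(6*sin(q)^2 + 4*sin(q) + 1)^2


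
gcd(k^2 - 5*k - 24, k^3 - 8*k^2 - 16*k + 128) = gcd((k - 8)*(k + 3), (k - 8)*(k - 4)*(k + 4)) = k - 8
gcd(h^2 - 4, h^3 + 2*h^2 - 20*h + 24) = h - 2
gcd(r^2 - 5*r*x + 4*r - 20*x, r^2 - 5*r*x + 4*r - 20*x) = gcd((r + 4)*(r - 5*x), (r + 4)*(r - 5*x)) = -r^2 + 5*r*x - 4*r + 20*x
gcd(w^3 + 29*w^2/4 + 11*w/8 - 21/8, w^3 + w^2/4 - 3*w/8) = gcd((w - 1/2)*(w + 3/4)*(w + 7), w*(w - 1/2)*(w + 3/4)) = w^2 + w/4 - 3/8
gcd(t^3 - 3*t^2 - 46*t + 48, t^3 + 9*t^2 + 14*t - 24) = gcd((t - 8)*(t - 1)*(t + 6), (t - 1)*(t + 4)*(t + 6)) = t^2 + 5*t - 6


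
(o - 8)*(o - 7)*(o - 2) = o^3 - 17*o^2 + 86*o - 112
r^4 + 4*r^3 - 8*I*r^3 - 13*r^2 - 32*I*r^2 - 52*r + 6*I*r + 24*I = (r + 4)*(r - 6*I)*(r - I)^2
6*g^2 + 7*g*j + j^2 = (g + j)*(6*g + j)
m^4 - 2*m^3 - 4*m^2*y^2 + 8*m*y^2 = m*(m - 2)*(m - 2*y)*(m + 2*y)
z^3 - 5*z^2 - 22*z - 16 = (z - 8)*(z + 1)*(z + 2)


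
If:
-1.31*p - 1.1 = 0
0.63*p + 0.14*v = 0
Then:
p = -0.84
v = 3.78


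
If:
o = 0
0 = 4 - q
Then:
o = 0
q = 4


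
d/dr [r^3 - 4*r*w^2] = 3*r^2 - 4*w^2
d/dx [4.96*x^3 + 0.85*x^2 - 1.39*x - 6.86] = 14.88*x^2 + 1.7*x - 1.39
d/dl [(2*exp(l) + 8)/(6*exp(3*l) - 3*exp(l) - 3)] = 2*(-(exp(l) + 4)*(6*exp(2*l) - 1) + 2*exp(3*l) - exp(l) - 1)*exp(l)/(3*(-2*exp(3*l) + exp(l) + 1)^2)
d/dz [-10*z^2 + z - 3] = 1 - 20*z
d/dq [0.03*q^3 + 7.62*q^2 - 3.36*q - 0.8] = 0.09*q^2 + 15.24*q - 3.36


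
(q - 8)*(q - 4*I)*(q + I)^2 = q^4 - 8*q^3 - 2*I*q^3 + 7*q^2 + 16*I*q^2 - 56*q + 4*I*q - 32*I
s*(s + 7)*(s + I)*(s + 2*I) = s^4 + 7*s^3 + 3*I*s^3 - 2*s^2 + 21*I*s^2 - 14*s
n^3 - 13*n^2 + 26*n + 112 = (n - 8)*(n - 7)*(n + 2)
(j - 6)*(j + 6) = j^2 - 36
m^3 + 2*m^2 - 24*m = m*(m - 4)*(m + 6)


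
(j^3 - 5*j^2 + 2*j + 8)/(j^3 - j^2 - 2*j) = (j - 4)/j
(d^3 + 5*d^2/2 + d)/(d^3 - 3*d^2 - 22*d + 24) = d*(2*d^2 + 5*d + 2)/(2*(d^3 - 3*d^2 - 22*d + 24))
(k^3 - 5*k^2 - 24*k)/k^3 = 1 - 5/k - 24/k^2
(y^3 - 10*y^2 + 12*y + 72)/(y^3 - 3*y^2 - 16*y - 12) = (y - 6)/(y + 1)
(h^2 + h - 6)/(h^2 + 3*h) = (h - 2)/h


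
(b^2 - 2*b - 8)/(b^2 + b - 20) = (b + 2)/(b + 5)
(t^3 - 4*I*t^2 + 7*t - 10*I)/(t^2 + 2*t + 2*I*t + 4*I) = (t^2 - 6*I*t - 5)/(t + 2)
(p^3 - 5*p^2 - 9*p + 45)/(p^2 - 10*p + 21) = (p^2 - 2*p - 15)/(p - 7)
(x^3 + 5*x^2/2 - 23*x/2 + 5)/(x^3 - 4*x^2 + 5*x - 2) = (2*x^2 + 9*x - 5)/(2*(x^2 - 2*x + 1))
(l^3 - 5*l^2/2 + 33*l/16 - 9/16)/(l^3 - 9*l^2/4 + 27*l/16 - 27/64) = 4*(l - 1)/(4*l - 3)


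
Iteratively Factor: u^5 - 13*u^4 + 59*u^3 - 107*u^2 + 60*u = (u - 3)*(u^4 - 10*u^3 + 29*u^2 - 20*u) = u*(u - 3)*(u^3 - 10*u^2 + 29*u - 20) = u*(u - 4)*(u - 3)*(u^2 - 6*u + 5) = u*(u - 4)*(u - 3)*(u - 1)*(u - 5)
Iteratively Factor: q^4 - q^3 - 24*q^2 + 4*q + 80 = (q - 5)*(q^3 + 4*q^2 - 4*q - 16) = (q - 5)*(q + 2)*(q^2 + 2*q - 8) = (q - 5)*(q + 2)*(q + 4)*(q - 2)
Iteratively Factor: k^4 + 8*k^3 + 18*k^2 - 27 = (k - 1)*(k^3 + 9*k^2 + 27*k + 27) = (k - 1)*(k + 3)*(k^2 + 6*k + 9) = (k - 1)*(k + 3)^2*(k + 3)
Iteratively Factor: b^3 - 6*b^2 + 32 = (b - 4)*(b^2 - 2*b - 8) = (b - 4)^2*(b + 2)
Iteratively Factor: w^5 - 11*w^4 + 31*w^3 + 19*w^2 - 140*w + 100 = (w + 2)*(w^4 - 13*w^3 + 57*w^2 - 95*w + 50) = (w - 5)*(w + 2)*(w^3 - 8*w^2 + 17*w - 10) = (w - 5)^2*(w + 2)*(w^2 - 3*w + 2) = (w - 5)^2*(w - 2)*(w + 2)*(w - 1)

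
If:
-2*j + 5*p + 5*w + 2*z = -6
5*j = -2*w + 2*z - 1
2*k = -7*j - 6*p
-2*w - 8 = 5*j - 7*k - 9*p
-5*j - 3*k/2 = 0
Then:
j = -108/505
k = 72/101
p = 6/505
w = -463/505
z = -961/1010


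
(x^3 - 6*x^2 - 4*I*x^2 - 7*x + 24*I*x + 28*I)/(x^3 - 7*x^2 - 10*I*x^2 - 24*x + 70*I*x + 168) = (x + 1)/(x - 6*I)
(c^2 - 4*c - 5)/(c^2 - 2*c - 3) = (c - 5)/(c - 3)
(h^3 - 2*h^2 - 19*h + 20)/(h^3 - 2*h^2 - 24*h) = (h^2 - 6*h + 5)/(h*(h - 6))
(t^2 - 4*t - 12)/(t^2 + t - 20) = (t^2 - 4*t - 12)/(t^2 + t - 20)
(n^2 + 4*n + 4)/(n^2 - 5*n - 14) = (n + 2)/(n - 7)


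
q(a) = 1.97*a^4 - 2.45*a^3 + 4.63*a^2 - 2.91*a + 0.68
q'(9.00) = 5229.60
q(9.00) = 11488.64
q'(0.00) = -2.91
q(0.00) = 0.68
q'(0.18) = -1.44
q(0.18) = 0.29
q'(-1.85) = -95.09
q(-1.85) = 60.50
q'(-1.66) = -74.58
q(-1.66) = 44.43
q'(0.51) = 0.95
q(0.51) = 0.21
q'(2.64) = 115.30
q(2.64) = 75.88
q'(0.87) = 4.77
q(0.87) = 1.17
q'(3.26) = 222.18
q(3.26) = 178.02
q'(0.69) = 2.57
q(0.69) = 0.52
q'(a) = 7.88*a^3 - 7.35*a^2 + 9.26*a - 2.91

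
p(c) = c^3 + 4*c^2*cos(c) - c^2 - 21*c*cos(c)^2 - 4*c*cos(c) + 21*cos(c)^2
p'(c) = -4*c^2*sin(c) + 3*c^2 + 42*c*sin(c)*cos(c) + 4*c*sin(c) + 8*c*cos(c) - 2*c - 42*sin(c)*cos(c) - 21*cos(c)^2 - 4*cos(c)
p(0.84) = 1.03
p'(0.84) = -10.04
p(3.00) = -46.92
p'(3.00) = -34.50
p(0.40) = 9.71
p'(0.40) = -27.54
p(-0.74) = 22.78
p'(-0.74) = 24.21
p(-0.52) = 26.37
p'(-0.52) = 8.05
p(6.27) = 228.69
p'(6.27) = 129.38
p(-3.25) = -11.61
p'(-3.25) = 60.48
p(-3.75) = -58.10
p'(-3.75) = 116.29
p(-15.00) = -4135.39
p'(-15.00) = 1079.38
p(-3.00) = -1.19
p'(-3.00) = 23.44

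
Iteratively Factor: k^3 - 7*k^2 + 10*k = (k - 2)*(k^2 - 5*k) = k*(k - 2)*(k - 5)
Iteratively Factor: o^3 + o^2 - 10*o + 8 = (o + 4)*(o^2 - 3*o + 2) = (o - 2)*(o + 4)*(o - 1)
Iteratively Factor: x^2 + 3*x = (x)*(x + 3)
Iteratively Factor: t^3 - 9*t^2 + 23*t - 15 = (t - 3)*(t^2 - 6*t + 5) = (t - 5)*(t - 3)*(t - 1)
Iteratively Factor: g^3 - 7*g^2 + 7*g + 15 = (g - 3)*(g^2 - 4*g - 5) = (g - 5)*(g - 3)*(g + 1)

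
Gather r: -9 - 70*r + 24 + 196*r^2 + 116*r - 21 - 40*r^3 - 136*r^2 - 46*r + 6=-40*r^3 + 60*r^2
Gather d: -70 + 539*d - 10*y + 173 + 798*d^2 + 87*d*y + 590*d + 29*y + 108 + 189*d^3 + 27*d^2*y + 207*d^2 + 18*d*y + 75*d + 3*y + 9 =189*d^3 + d^2*(27*y + 1005) + d*(105*y + 1204) + 22*y + 220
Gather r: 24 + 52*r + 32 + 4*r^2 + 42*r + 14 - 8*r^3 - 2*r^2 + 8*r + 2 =-8*r^3 + 2*r^2 + 102*r + 72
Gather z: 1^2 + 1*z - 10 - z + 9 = 0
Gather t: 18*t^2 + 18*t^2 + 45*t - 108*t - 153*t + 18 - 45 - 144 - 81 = 36*t^2 - 216*t - 252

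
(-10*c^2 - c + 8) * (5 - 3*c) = 30*c^3 - 47*c^2 - 29*c + 40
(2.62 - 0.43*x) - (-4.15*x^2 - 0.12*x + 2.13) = 4.15*x^2 - 0.31*x + 0.49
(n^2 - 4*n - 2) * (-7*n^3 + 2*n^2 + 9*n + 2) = -7*n^5 + 30*n^4 + 15*n^3 - 38*n^2 - 26*n - 4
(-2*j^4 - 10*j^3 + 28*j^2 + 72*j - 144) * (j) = -2*j^5 - 10*j^4 + 28*j^3 + 72*j^2 - 144*j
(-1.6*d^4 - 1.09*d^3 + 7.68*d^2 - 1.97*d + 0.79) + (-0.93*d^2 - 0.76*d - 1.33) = -1.6*d^4 - 1.09*d^3 + 6.75*d^2 - 2.73*d - 0.54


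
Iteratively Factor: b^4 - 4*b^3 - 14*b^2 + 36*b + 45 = (b + 3)*(b^3 - 7*b^2 + 7*b + 15) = (b + 1)*(b + 3)*(b^2 - 8*b + 15) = (b - 5)*(b + 1)*(b + 3)*(b - 3)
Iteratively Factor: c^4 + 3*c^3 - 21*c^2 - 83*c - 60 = (c + 3)*(c^3 - 21*c - 20) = (c - 5)*(c + 3)*(c^2 + 5*c + 4) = (c - 5)*(c + 1)*(c + 3)*(c + 4)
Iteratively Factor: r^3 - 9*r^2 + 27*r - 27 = (r - 3)*(r^2 - 6*r + 9) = (r - 3)^2*(r - 3)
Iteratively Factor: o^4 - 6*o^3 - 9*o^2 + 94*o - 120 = (o + 4)*(o^3 - 10*o^2 + 31*o - 30) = (o - 2)*(o + 4)*(o^2 - 8*o + 15) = (o - 5)*(o - 2)*(o + 4)*(o - 3)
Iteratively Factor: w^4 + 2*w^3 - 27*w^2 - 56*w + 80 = (w - 5)*(w^3 + 7*w^2 + 8*w - 16) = (w - 5)*(w + 4)*(w^2 + 3*w - 4) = (w - 5)*(w - 1)*(w + 4)*(w + 4)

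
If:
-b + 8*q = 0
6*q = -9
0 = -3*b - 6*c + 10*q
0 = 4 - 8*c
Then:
No Solution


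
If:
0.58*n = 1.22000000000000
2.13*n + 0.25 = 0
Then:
No Solution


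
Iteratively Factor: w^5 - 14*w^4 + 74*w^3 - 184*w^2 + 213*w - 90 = (w - 3)*(w^4 - 11*w^3 + 41*w^2 - 61*w + 30) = (w - 3)^2*(w^3 - 8*w^2 + 17*w - 10) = (w - 3)^2*(w - 1)*(w^2 - 7*w + 10) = (w - 5)*(w - 3)^2*(w - 1)*(w - 2)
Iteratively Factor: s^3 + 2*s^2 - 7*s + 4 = (s - 1)*(s^2 + 3*s - 4) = (s - 1)*(s + 4)*(s - 1)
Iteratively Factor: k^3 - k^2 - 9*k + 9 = (k - 3)*(k^2 + 2*k - 3) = (k - 3)*(k - 1)*(k + 3)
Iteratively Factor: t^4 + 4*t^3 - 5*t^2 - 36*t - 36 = (t - 3)*(t^3 + 7*t^2 + 16*t + 12) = (t - 3)*(t + 3)*(t^2 + 4*t + 4) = (t - 3)*(t + 2)*(t + 3)*(t + 2)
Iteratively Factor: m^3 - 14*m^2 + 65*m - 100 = (m - 4)*(m^2 - 10*m + 25) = (m - 5)*(m - 4)*(m - 5)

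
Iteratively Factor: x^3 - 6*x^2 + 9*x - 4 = (x - 1)*(x^2 - 5*x + 4) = (x - 1)^2*(x - 4)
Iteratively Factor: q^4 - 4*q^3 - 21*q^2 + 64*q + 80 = (q + 1)*(q^3 - 5*q^2 - 16*q + 80) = (q + 1)*(q + 4)*(q^2 - 9*q + 20) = (q - 5)*(q + 1)*(q + 4)*(q - 4)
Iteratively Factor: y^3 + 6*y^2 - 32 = (y + 4)*(y^2 + 2*y - 8) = (y - 2)*(y + 4)*(y + 4)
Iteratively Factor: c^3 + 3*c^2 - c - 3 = (c - 1)*(c^2 + 4*c + 3) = (c - 1)*(c + 3)*(c + 1)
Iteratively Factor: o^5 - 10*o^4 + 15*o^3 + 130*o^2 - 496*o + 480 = (o + 4)*(o^4 - 14*o^3 + 71*o^2 - 154*o + 120) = (o - 5)*(o + 4)*(o^3 - 9*o^2 + 26*o - 24) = (o - 5)*(o - 4)*(o + 4)*(o^2 - 5*o + 6) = (o - 5)*(o - 4)*(o - 3)*(o + 4)*(o - 2)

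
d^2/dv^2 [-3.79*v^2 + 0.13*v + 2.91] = -7.58000000000000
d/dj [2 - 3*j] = -3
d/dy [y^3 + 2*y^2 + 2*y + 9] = 3*y^2 + 4*y + 2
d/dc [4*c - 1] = 4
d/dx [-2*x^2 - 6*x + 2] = -4*x - 6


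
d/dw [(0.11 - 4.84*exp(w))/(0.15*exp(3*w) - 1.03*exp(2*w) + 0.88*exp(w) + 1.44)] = (1.452*exp(3*w) - 5.0347*exp(2*w) + 0.2266*exp(w) - 7.0664)*exp(w)/(0.0225*exp(6*w) - 0.309*exp(5*w) + 1.3249*exp(4*w) - 1.3808*exp(3*w) - 2.192*exp(2*w) + 2.5344*exp(w) + 2.0736)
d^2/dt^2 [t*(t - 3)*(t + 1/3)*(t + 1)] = 12*t^2 - 10*t - 22/3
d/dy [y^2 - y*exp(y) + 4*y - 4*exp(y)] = -y*exp(y) + 2*y - 5*exp(y) + 4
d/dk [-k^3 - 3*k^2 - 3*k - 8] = -3*k^2 - 6*k - 3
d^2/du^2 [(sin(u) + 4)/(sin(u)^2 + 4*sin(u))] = (cos(u)^2 + 1)/sin(u)^3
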